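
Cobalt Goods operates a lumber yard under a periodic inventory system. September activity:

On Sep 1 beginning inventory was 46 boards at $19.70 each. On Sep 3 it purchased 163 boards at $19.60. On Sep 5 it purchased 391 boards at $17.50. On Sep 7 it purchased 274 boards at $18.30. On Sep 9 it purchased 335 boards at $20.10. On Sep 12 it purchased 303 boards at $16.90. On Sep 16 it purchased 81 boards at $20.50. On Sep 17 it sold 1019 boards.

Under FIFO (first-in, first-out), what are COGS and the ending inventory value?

Sep 17, 1019 sold [FIFO — oldest first]: 46 @ $19.70 + 163 @ $19.60 + 391 @ $17.50 + 274 @ $18.30 + 145 @ $20.10 = $18,872.20
Ending inventory: 190 @ $20.10 + 303 @ $16.90 + 81 @ $20.50 = $10,600.20

COGS = $18,872.20; ending inventory = $10,600.20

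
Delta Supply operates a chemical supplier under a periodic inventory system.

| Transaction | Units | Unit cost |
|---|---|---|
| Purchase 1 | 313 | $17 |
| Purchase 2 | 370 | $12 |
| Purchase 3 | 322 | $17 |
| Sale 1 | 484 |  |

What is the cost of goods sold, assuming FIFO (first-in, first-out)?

Sale 1 (484) [FIFO — oldest first]: 313 @ $17 + 171 @ $12 = $7,373
Ending inventory: 199 @ $12 + 322 @ $17 = $7,862

COGS = $7,373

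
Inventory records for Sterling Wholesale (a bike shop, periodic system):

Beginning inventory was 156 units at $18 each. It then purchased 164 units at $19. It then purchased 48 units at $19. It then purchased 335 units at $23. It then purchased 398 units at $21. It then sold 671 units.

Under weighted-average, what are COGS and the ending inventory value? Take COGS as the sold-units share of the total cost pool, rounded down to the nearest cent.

Sale 1, sell 671: 671/1101 × $22,899.00 → $13,955.70
Ending inventory (cost pool remaining) = $8,943.30

COGS = $13,955.70; ending inventory = $8,943.30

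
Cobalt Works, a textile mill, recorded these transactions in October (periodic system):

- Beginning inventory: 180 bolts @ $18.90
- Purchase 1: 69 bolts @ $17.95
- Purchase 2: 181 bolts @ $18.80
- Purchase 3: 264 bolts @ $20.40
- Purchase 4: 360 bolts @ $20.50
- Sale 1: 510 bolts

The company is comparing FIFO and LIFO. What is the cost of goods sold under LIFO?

COGS = $10,440.00

FIFO COGS: 180 @ $18.90 + 69 @ $17.95 + 181 @ $18.80 + 80 @ $20.40 = $9,675.35
LIFO COGS: 360 @ $20.50 + 150 @ $20.40 = $10,440.00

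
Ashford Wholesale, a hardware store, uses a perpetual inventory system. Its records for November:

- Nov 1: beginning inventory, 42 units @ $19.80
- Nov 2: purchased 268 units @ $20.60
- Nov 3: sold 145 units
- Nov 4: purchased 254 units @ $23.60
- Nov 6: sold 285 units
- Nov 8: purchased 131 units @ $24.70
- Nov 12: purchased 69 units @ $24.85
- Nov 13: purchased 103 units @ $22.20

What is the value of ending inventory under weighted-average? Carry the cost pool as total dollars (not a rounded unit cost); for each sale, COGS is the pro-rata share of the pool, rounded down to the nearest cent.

After Nov 1: 42 on hand, pool $831.60 (≈ $19.8000 each)
After Nov 2: 310 on hand, pool $6,352.40 (≈ $20.4916 each)
Nov 3, sell 145: 145/310 × $6,352.40 → $2,971.28
After Nov 4: 419 on hand, pool $9,375.52 (≈ $22.3759 each)
Nov 6, sell 285: 285/419 × $9,375.52 → $6,377.14
After Nov 8: 265 on hand, pool $6,234.08 (≈ $23.5248 each)
After Nov 12: 334 on hand, pool $7,948.73 (≈ $23.7986 each)
After Nov 13: 437 on hand, pool $10,235.33 (≈ $23.4218 each)
Total COGS = $2,971.28 + $6,377.14 = $9,348.42
Ending inventory (cost pool remaining) = $10,235.33
Check: goods available $19,583.75 = COGS $9,348.42 + ending $10,235.33

Ending inventory = $10,235.33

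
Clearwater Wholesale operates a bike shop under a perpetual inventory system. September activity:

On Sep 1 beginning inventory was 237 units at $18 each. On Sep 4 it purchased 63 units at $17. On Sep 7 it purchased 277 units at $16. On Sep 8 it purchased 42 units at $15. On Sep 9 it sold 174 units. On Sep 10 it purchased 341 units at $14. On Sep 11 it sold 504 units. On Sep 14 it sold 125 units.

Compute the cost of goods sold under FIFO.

Sep 9, 174 sold [FIFO — oldest first]: 174 @ $18 = $3,132
Sep 11, 504 sold [FIFO — oldest first]: 63 @ $18 + 63 @ $17 + 277 @ $16 + 42 @ $15 + 59 @ $14 = $8,093
Sep 14, 125 sold [FIFO — oldest first]: 125 @ $14 = $1,750
Total COGS = $3,132 + $8,093 + $1,750 = $12,975
Ending inventory: 157 @ $14 = $2,198

COGS = $12,975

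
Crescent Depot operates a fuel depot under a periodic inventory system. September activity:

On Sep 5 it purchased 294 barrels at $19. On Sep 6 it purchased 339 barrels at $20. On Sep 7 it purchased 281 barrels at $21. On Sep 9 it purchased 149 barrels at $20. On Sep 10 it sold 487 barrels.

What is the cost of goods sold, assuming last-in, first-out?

Sep 10, 487 sold [LIFO — newest first]: 149 @ $20 + 281 @ $21 + 57 @ $20 = $10,021
Ending inventory: 294 @ $19 + 282 @ $20 = $11,226
Check: goods available $21,247 = COGS $10,021 + ending $11,226

COGS = $10,021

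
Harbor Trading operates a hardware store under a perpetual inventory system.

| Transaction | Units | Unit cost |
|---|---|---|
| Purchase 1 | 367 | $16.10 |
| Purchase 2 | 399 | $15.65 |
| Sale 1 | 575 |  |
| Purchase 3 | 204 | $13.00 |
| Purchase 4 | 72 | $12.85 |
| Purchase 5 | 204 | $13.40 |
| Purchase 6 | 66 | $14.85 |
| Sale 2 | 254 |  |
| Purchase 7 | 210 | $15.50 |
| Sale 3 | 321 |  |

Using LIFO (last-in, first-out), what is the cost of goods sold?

Sale 1 (575) [LIFO — newest first]: 399 @ $15.65 + 176 @ $16.10 = $9,077.95
Sale 2 (254) [LIFO — newest first]: 66 @ $14.85 + 188 @ $13.40 = $3,499.30
Sale 3 (321) [LIFO — newest first]: 210 @ $15.50 + 16 @ $13.40 + 72 @ $12.85 + 23 @ $13.00 = $4,693.60
Total COGS = $9,077.95 + $3,499.30 + $4,693.60 = $17,270.85
Ending inventory: 191 @ $16.10 + 181 @ $13.00 = $5,428.10
Check: goods available $22,698.95 = COGS $17,270.85 + ending $5,428.10

COGS = $17,270.85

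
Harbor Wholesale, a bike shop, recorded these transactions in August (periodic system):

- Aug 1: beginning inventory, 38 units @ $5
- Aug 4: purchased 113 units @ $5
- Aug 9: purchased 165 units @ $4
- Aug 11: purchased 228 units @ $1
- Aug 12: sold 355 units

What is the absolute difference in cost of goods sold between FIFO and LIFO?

FIFO COGS: 38 @ $5 + 113 @ $5 + 165 @ $4 + 39 @ $1 = $1,454
LIFO COGS: 228 @ $1 + 127 @ $4 = $736
Difference = |$1,454 − $736| = $718

$718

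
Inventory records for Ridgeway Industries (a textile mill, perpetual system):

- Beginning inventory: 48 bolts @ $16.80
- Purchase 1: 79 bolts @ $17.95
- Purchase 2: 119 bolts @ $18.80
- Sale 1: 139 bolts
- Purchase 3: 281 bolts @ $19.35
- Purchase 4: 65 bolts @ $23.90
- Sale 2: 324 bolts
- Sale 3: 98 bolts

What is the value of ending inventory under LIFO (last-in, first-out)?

Ending inventory = $520.80

Sale 1 (139) [LIFO — newest first]: 119 @ $18.80 + 20 @ $17.95 = $2,596.20
Sale 2 (324) [LIFO — newest first]: 65 @ $23.90 + 259 @ $19.35 = $6,565.15
Sale 3 (98) [LIFO — newest first]: 22 @ $19.35 + 59 @ $17.95 + 17 @ $16.80 = $1,770.35
Total COGS = $2,596.20 + $6,565.15 + $1,770.35 = $10,931.70
Ending inventory: 31 @ $16.80 = $520.80
Check: goods available $11,452.50 = COGS $10,931.70 + ending $520.80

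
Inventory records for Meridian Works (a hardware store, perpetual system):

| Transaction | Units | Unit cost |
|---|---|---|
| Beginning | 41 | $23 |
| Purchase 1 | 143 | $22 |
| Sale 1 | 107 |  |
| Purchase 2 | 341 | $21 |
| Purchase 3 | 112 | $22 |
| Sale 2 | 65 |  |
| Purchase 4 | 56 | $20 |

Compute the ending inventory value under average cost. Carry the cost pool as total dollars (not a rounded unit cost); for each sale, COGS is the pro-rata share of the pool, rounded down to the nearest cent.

After Beginning: 41 on hand, pool $943.00 (≈ $23.0000 each)
After Purchase 1: 184 on hand, pool $4,089.00 (≈ $22.2228 each)
Sale 1, sell 107: 107/184 × $4,089.00 → $2,377.84
After Purchase 2: 418 on hand, pool $8,872.16 (≈ $21.2253 each)
After Purchase 3: 530 on hand, pool $11,336.16 (≈ $21.3890 each)
Sale 2, sell 65: 65/530 × $11,336.16 → $1,390.28
After Purchase 4: 521 on hand, pool $11,065.88 (≈ $21.2397 each)
Total COGS = $2,377.84 + $1,390.28 = $3,768.12
Ending inventory (cost pool remaining) = $11,065.88

Ending inventory = $11,065.88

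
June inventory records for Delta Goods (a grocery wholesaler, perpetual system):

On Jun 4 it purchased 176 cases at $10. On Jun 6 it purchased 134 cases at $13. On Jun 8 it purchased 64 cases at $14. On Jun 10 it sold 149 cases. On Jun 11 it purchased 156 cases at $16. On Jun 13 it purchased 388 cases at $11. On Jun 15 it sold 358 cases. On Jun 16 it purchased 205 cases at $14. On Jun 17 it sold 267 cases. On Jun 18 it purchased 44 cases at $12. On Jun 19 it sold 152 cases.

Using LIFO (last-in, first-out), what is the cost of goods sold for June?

Jun 10, 149 sold [LIFO — newest first]: 64 @ $14 + 85 @ $13 = $2,001
Jun 15, 358 sold [LIFO — newest first]: 358 @ $11 = $3,938
Jun 17, 267 sold [LIFO — newest first]: 205 @ $14 + 30 @ $11 + 32 @ $16 = $3,712
Jun 19, 152 sold [LIFO — newest first]: 44 @ $12 + 108 @ $16 = $2,256
Total COGS = $2,001 + $3,938 + $3,712 + $2,256 = $11,907
Ending inventory: 176 @ $10 + 49 @ $13 + 16 @ $16 = $2,653

COGS = $11,907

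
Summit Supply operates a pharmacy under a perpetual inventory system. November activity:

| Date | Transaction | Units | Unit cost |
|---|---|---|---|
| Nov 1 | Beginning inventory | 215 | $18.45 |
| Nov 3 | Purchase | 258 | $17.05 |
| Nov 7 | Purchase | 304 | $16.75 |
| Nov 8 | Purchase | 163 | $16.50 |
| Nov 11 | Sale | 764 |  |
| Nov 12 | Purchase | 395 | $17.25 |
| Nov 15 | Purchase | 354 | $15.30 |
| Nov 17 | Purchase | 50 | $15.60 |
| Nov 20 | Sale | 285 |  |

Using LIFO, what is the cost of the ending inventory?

Ending inventory = $11,881.65

Nov 11, 764 sold [LIFO — newest first]: 163 @ $16.50 + 304 @ $16.75 + 258 @ $17.05 + 39 @ $18.45 = $12,899.95
Nov 20, 285 sold [LIFO — newest first]: 50 @ $15.60 + 235 @ $15.30 = $4,375.50
Total COGS = $12,899.95 + $4,375.50 = $17,275.45
Ending inventory: 176 @ $18.45 + 395 @ $17.25 + 119 @ $15.30 = $11,881.65
Check: goods available $29,157.10 = COGS $17,275.45 + ending $11,881.65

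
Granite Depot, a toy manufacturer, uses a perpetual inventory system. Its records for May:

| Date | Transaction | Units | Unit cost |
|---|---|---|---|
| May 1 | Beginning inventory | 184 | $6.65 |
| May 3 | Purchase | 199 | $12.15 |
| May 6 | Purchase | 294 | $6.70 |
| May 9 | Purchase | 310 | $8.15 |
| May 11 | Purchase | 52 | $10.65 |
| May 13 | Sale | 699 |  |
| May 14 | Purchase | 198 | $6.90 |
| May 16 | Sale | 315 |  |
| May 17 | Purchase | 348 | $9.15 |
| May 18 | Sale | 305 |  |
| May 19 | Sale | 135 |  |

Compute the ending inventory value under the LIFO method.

May 13, 699 sold [LIFO — newest first]: 52 @ $10.65 + 310 @ $8.15 + 294 @ $6.70 + 43 @ $12.15 = $5,572.55
May 16, 315 sold [LIFO — newest first]: 198 @ $6.90 + 117 @ $12.15 = $2,787.75
May 18, 305 sold [LIFO — newest first]: 305 @ $9.15 = $2,790.75
May 19, 135 sold [LIFO — newest first]: 43 @ $9.15 + 39 @ $12.15 + 53 @ $6.65 = $1,219.75
Total COGS = $5,572.55 + $2,787.75 + $2,790.75 + $1,219.75 = $12,370.80
Ending inventory: 131 @ $6.65 = $871.15

Ending inventory = $871.15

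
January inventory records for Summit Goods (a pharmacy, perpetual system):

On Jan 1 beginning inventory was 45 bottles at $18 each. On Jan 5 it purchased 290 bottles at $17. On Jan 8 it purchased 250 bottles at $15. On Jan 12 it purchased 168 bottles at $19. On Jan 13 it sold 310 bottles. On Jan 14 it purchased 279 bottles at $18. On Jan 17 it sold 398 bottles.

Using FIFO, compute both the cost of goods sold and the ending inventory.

COGS = $11,827; ending inventory = $5,877

Jan 13, 310 sold [FIFO — oldest first]: 45 @ $18 + 265 @ $17 = $5,315
Jan 17, 398 sold [FIFO — oldest first]: 25 @ $17 + 250 @ $15 + 123 @ $19 = $6,512
Total COGS = $5,315 + $6,512 = $11,827
Ending inventory: 45 @ $19 + 279 @ $18 = $5,877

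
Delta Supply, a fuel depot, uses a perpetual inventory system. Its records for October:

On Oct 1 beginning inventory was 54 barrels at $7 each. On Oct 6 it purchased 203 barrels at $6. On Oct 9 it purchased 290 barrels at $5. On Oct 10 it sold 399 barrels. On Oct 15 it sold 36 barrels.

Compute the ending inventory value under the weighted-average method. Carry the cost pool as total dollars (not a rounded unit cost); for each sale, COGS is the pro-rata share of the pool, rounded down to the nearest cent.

Ending inventory = $623.69

After Oct 1: 54 on hand, pool $378.00 (≈ $7.0000 each)
After Oct 6: 257 on hand, pool $1,596.00 (≈ $6.2101 each)
After Oct 9: 547 on hand, pool $3,046.00 (≈ $5.5686 each)
Oct 10, sell 399: 399/547 × $3,046.00 → $2,221.85
Oct 15, sell 36: 36/148 × $824.15 → $200.46
Total COGS = $2,221.85 + $200.46 = $2,422.31
Ending inventory (cost pool remaining) = $623.69
Check: goods available $3,046.00 = COGS $2,422.31 + ending $623.69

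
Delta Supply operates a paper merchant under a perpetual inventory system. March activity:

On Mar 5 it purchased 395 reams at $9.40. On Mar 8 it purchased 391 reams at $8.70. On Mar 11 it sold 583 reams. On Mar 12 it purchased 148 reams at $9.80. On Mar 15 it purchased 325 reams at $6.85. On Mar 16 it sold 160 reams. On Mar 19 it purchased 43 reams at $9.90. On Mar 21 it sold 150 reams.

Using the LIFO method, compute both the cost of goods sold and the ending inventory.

Mar 11, 583 sold [LIFO — newest first]: 391 @ $8.70 + 192 @ $9.40 = $5,206.50
Mar 16, 160 sold [LIFO — newest first]: 160 @ $6.85 = $1,096.00
Mar 21, 150 sold [LIFO — newest first]: 43 @ $9.90 + 107 @ $6.85 = $1,158.65
Total COGS = $5,206.50 + $1,096.00 + $1,158.65 = $7,461.15
Ending inventory: 203 @ $9.40 + 148 @ $9.80 + 58 @ $6.85 = $3,755.90

COGS = $7,461.15; ending inventory = $3,755.90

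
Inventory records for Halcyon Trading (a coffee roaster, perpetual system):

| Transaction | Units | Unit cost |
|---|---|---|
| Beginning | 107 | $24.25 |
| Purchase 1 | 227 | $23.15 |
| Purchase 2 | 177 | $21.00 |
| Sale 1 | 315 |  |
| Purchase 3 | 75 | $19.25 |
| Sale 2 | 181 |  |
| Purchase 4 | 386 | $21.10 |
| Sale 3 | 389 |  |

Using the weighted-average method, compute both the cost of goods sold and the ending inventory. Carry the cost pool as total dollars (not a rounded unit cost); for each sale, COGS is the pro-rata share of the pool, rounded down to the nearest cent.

After Beginning: 107 on hand, pool $2,594.75 (≈ $24.2500 each)
After Purchase 1: 334 on hand, pool $7,849.80 (≈ $23.5024 each)
After Purchase 2: 511 on hand, pool $11,566.80 (≈ $22.6356 each)
Sale 1, sell 315: 315/511 × $11,566.80 → $7,130.21
After Purchase 3: 271 on hand, pool $5,880.34 (≈ $21.6987 each)
Sale 2, sell 181: 181/271 × $5,880.34 → $3,927.45
After Purchase 4: 476 on hand, pool $10,097.49 (≈ $21.2132 each)
Sale 3, sell 389: 389/476 × $10,097.49 → $8,251.94
Total COGS = $7,130.21 + $3,927.45 + $8,251.94 = $19,309.60
Ending inventory (cost pool remaining) = $1,845.55

COGS = $19,309.60; ending inventory = $1,845.55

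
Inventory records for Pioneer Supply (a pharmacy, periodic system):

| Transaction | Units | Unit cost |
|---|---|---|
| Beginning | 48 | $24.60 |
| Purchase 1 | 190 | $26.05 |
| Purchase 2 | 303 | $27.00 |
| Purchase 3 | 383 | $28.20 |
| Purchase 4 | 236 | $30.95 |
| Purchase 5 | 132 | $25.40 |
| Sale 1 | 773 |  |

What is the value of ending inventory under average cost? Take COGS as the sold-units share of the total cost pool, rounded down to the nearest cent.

Sale 1, sell 773: 773/1292 × $35,768.90 → $21,400.43
Ending inventory (cost pool remaining) = $14,368.47

Ending inventory = $14,368.47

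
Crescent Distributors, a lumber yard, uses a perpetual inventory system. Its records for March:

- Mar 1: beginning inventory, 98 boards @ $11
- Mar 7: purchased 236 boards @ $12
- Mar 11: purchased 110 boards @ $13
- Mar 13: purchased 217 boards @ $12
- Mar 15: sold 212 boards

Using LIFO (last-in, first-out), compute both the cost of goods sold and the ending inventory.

COGS = $2,544; ending inventory = $5,400

Mar 15, 212 sold [LIFO — newest first]: 212 @ $12 = $2,544
Ending inventory: 98 @ $11 + 236 @ $12 + 110 @ $13 + 5 @ $12 = $5,400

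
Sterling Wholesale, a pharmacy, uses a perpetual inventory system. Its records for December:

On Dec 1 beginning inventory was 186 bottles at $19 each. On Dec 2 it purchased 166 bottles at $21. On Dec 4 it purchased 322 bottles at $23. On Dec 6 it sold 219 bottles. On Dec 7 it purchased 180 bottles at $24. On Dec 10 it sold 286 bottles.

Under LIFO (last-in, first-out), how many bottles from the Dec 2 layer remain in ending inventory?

Dec 6, 219 sold [LIFO — newest first]: 219 @ $23 = $5,037
Dec 10, 286 sold [LIFO — newest first]: 180 @ $24 + 103 @ $23 + 3 @ $21 = $6,752
Total COGS = $5,037 + $6,752 = $11,789
Ending inventory: 186 @ $19 + 163 @ $21 = $6,957

163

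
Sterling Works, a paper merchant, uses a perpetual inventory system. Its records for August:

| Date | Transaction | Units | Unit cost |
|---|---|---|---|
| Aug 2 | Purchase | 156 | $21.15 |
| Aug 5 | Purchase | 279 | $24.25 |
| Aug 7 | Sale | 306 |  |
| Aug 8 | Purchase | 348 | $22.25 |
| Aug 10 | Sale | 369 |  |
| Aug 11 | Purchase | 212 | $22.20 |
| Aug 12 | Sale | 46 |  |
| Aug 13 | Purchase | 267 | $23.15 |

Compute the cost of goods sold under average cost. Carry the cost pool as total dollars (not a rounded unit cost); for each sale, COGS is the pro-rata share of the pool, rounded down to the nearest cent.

COGS = $16,404.90

After Aug 2: 156 on hand, pool $3,299.40 (≈ $21.1500 each)
After Aug 5: 435 on hand, pool $10,065.15 (≈ $23.1383 each)
Aug 7, sell 306: 306/435 × $10,065.15 → $7,080.31
After Aug 8: 477 on hand, pool $10,727.84 (≈ $22.4902 each)
Aug 10, sell 369: 369/477 × $10,727.84 → $8,298.89
After Aug 11: 320 on hand, pool $7,135.35 (≈ $22.2980 each)
Aug 12, sell 46: 46/320 × $7,135.35 → $1,025.70
After Aug 13: 541 on hand, pool $12,290.70 (≈ $22.7185 each)
Total COGS = $7,080.31 + $8,298.89 + $1,025.70 = $16,404.90
Ending inventory (cost pool remaining) = $12,290.70
Check: goods available $28,695.60 = COGS $16,404.90 + ending $12,290.70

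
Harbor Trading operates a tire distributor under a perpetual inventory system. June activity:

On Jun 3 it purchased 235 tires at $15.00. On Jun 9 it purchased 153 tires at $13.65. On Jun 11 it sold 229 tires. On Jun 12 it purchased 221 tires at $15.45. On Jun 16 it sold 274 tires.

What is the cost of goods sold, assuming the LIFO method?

Jun 11, 229 sold [LIFO — newest first]: 153 @ $13.65 + 76 @ $15.00 = $3,228.45
Jun 16, 274 sold [LIFO — newest first]: 221 @ $15.45 + 53 @ $15.00 = $4,209.45
Total COGS = $3,228.45 + $4,209.45 = $7,437.90
Ending inventory: 106 @ $15.00 = $1,590.00

COGS = $7,437.90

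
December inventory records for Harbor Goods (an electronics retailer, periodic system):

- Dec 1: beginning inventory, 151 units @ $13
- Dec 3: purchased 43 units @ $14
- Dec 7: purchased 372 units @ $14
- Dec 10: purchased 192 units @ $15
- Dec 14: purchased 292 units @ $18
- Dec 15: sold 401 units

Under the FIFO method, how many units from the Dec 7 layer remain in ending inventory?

165

Dec 15, 401 sold [FIFO — oldest first]: 151 @ $13 + 43 @ $14 + 207 @ $14 = $5,463
Ending inventory: 165 @ $14 + 192 @ $15 + 292 @ $18 = $10,446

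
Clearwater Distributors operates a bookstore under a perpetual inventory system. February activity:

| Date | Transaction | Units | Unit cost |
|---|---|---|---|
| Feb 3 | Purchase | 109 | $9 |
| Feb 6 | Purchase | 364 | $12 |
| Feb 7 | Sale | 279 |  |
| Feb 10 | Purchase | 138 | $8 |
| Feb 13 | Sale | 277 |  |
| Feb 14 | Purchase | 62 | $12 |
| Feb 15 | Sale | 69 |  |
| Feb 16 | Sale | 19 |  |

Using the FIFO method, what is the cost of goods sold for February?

COGS = $6,849

Feb 7, 279 sold [FIFO — oldest first]: 109 @ $9 + 170 @ $12 = $3,021
Feb 13, 277 sold [FIFO — oldest first]: 194 @ $12 + 83 @ $8 = $2,992
Feb 15, 69 sold [FIFO — oldest first]: 55 @ $8 + 14 @ $12 = $608
Feb 16, 19 sold [FIFO — oldest first]: 19 @ $12 = $228
Total COGS = $3,021 + $2,992 + $608 + $228 = $6,849
Ending inventory: 29 @ $12 = $348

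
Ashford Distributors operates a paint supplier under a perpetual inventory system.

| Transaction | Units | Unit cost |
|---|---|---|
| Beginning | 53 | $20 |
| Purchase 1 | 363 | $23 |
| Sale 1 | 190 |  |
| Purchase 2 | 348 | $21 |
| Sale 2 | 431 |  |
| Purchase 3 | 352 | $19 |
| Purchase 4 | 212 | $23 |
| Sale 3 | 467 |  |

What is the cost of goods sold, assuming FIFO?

COGS = $22,873

Sale 1 (190) [FIFO — oldest first]: 53 @ $20 + 137 @ $23 = $4,211
Sale 2 (431) [FIFO — oldest first]: 226 @ $23 + 205 @ $21 = $9,503
Sale 3 (467) [FIFO — oldest first]: 143 @ $21 + 324 @ $19 = $9,159
Total COGS = $4,211 + $9,503 + $9,159 = $22,873
Ending inventory: 28 @ $19 + 212 @ $23 = $5,408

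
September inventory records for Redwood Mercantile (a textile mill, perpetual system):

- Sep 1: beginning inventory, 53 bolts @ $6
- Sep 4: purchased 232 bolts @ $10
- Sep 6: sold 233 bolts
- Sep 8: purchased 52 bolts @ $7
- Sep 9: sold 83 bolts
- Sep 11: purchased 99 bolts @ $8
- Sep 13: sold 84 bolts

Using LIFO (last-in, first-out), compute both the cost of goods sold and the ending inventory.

COGS = $3,548; ending inventory = $246

Sep 6, 233 sold [LIFO — newest first]: 232 @ $10 + 1 @ $6 = $2,326
Sep 9, 83 sold [LIFO — newest first]: 52 @ $7 + 31 @ $6 = $550
Sep 13, 84 sold [LIFO — newest first]: 84 @ $8 = $672
Total COGS = $2,326 + $550 + $672 = $3,548
Ending inventory: 21 @ $6 + 15 @ $8 = $246
Check: goods available $3,794 = COGS $3,548 + ending $246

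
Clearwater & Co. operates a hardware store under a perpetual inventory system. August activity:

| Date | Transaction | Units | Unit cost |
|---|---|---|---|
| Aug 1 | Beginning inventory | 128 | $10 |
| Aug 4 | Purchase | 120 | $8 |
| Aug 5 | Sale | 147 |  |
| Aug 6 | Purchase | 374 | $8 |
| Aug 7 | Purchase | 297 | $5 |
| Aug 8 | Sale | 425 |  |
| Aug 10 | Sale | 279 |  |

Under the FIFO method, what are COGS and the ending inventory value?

Aug 5, 147 sold [FIFO — oldest first]: 128 @ $10 + 19 @ $8 = $1,432
Aug 8, 425 sold [FIFO — oldest first]: 101 @ $8 + 324 @ $8 = $3,400
Aug 10, 279 sold [FIFO — oldest first]: 50 @ $8 + 229 @ $5 = $1,545
Total COGS = $1,432 + $3,400 + $1,545 = $6,377
Ending inventory: 68 @ $5 = $340

COGS = $6,377; ending inventory = $340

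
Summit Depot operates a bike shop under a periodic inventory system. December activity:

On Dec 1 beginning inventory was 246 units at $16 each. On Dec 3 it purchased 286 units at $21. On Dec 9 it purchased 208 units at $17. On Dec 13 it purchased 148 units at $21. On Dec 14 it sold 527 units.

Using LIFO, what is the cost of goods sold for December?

COGS = $10,235

Dec 14, 527 sold [LIFO — newest first]: 148 @ $21 + 208 @ $17 + 171 @ $21 = $10,235
Ending inventory: 246 @ $16 + 115 @ $21 = $6,351
Check: goods available $16,586 = COGS $10,235 + ending $6,351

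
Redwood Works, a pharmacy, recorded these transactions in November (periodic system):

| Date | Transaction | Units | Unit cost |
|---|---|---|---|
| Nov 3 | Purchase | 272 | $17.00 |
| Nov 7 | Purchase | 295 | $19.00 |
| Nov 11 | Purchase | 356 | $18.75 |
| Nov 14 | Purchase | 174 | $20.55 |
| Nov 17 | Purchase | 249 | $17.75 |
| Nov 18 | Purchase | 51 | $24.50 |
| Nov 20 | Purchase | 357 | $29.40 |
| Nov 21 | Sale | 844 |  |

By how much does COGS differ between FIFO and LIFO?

$4,561.75

FIFO COGS: 272 @ $17.00 + 295 @ $19.00 + 277 @ $18.75 = $15,422.75
LIFO COGS: 357 @ $29.40 + 51 @ $24.50 + 249 @ $17.75 + 174 @ $20.55 + 13 @ $18.75 = $19,984.50
Difference = |$15,422.75 − $19,984.50| = $4,561.75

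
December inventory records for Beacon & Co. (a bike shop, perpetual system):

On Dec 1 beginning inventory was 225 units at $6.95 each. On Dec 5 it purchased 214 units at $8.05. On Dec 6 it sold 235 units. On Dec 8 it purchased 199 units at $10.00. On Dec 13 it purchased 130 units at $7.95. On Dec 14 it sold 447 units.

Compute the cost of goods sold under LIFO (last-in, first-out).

COGS = $5,712.25

Dec 6, 235 sold [LIFO — newest first]: 214 @ $8.05 + 21 @ $6.95 = $1,868.65
Dec 14, 447 sold [LIFO — newest first]: 130 @ $7.95 + 199 @ $10.00 + 118 @ $6.95 = $3,843.60
Total COGS = $1,868.65 + $3,843.60 = $5,712.25
Ending inventory: 86 @ $6.95 = $597.70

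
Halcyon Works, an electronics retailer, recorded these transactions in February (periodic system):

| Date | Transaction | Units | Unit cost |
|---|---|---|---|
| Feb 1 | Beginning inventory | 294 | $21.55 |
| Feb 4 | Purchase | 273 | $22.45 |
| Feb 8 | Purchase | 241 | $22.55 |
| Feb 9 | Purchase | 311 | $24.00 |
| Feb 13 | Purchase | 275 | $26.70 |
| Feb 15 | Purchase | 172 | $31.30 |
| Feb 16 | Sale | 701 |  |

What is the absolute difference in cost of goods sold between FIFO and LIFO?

FIFO COGS: 294 @ $21.55 + 273 @ $22.45 + 134 @ $22.55 = $15,486.25
LIFO COGS: 172 @ $31.30 + 275 @ $26.70 + 254 @ $24.00 = $18,822.10
Difference = |$15,486.25 − $18,822.10| = $3,335.85

$3,335.85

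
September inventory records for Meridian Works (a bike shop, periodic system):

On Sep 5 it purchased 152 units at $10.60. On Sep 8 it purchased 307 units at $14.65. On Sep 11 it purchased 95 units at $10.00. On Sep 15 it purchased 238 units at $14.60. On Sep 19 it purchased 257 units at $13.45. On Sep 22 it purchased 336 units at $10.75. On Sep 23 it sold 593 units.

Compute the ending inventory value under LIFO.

Ending inventory = $10,533.55

Sep 23, 593 sold [LIFO — newest first]: 336 @ $10.75 + 257 @ $13.45 = $7,068.65
Ending inventory: 152 @ $10.60 + 307 @ $14.65 + 95 @ $10.00 + 238 @ $14.60 = $10,533.55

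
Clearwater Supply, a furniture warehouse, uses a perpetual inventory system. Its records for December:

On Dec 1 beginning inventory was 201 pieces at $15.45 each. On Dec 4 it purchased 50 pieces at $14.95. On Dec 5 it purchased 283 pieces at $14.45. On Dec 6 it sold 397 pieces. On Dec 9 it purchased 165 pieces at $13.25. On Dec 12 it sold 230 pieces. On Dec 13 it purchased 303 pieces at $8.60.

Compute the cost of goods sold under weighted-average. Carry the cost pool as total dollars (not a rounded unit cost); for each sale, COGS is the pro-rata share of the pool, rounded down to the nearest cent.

COGS = $9,121.52

After Dec 1: 201 on hand, pool $3,105.45 (≈ $15.4500 each)
After Dec 4: 251 on hand, pool $3,852.95 (≈ $15.3504 each)
After Dec 5: 534 on hand, pool $7,942.30 (≈ $14.8732 each)
Dec 6, sell 397: 397/534 × $7,942.30 → $5,904.66
After Dec 9: 302 on hand, pool $4,223.89 (≈ $13.9864 each)
Dec 12, sell 230: 230/302 × $4,223.89 → $3,216.86
After Dec 13: 375 on hand, pool $3,612.83 (≈ $9.6342 each)
Total COGS = $5,904.66 + $3,216.86 = $9,121.52
Ending inventory (cost pool remaining) = $3,612.83
Check: goods available $12,734.35 = COGS $9,121.52 + ending $3,612.83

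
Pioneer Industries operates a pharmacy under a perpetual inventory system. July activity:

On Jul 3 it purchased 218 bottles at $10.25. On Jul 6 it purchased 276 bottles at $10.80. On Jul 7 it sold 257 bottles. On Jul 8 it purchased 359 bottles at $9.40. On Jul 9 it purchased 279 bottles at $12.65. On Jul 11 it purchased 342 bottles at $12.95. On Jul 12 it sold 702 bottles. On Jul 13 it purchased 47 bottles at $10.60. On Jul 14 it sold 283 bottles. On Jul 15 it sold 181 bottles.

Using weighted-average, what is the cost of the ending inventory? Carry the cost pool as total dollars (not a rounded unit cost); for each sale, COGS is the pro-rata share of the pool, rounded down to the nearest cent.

After Jul 3: 218 on hand, pool $2,234.50 (≈ $10.2500 each)
After Jul 6: 494 on hand, pool $5,215.30 (≈ $10.5573 each)
Jul 7, sell 257: 257/494 × $5,215.30 → $2,713.22
After Jul 8: 596 on hand, pool $5,876.68 (≈ $9.8602 each)
After Jul 9: 875 on hand, pool $9,406.03 (≈ $10.7497 each)
After Jul 11: 1217 on hand, pool $13,834.93 (≈ $11.3681 each)
Jul 12, sell 702: 702/1217 × $13,834.93 → $7,980.37
After Jul 13: 562 on hand, pool $6,352.76 (≈ $11.3038 each)
Jul 14, sell 283: 283/562 × $6,352.76 → $3,198.98
Jul 15, sell 181: 181/279 × $3,153.78 → $2,046.00
Total COGS = $2,713.22 + $7,980.37 + $3,198.98 + $2,046.00 = $15,938.57
Ending inventory (cost pool remaining) = $1,107.78

Ending inventory = $1,107.78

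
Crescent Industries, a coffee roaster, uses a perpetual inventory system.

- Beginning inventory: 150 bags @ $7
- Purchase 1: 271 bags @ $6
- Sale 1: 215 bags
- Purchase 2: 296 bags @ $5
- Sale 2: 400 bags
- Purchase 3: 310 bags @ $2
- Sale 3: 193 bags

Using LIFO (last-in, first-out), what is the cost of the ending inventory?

Sale 1 (215) [LIFO — newest first]: 215 @ $6 = $1,290
Sale 2 (400) [LIFO — newest first]: 296 @ $5 + 56 @ $6 + 48 @ $7 = $2,152
Sale 3 (193) [LIFO — newest first]: 193 @ $2 = $386
Total COGS = $1,290 + $2,152 + $386 = $3,828
Ending inventory: 102 @ $7 + 117 @ $2 = $948

Ending inventory = $948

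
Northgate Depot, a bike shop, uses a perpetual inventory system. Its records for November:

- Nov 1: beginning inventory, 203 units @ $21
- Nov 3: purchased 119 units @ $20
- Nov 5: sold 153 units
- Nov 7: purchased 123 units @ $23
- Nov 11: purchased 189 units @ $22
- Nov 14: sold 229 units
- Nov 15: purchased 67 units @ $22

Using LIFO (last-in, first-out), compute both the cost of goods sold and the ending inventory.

COGS = $8,172; ending inventory = $6,932

Nov 5, 153 sold [LIFO — newest first]: 119 @ $20 + 34 @ $21 = $3,094
Nov 14, 229 sold [LIFO — newest first]: 189 @ $22 + 40 @ $23 = $5,078
Total COGS = $3,094 + $5,078 = $8,172
Ending inventory: 169 @ $21 + 83 @ $23 + 67 @ $22 = $6,932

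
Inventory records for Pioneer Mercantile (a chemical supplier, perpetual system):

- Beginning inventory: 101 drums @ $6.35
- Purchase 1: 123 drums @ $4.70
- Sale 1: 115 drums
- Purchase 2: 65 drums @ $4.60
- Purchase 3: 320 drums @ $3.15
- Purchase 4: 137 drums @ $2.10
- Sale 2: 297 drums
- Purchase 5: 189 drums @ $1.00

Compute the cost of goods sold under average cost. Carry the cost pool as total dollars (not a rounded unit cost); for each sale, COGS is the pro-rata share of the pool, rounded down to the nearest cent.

After Beginning: 101 on hand, pool $641.35 (≈ $6.3500 each)
After Purchase 1: 224 on hand, pool $1,219.45 (≈ $5.4440 each)
Sale 1, sell 115: 115/224 × $1,219.45 → $626.05
After Purchase 2: 174 on hand, pool $892.40 (≈ $5.1287 each)
After Purchase 3: 494 on hand, pool $1,900.40 (≈ $3.8470 each)
After Purchase 4: 631 on hand, pool $2,188.10 (≈ $3.4677 each)
Sale 2, sell 297: 297/631 × $2,188.10 → $1,029.89
After Purchase 5: 523 on hand, pool $1,347.21 (≈ $2.5759 each)
Total COGS = $626.05 + $1,029.89 = $1,655.94
Ending inventory (cost pool remaining) = $1,347.21
Check: goods available $3,003.15 = COGS $1,655.94 + ending $1,347.21

COGS = $1,655.94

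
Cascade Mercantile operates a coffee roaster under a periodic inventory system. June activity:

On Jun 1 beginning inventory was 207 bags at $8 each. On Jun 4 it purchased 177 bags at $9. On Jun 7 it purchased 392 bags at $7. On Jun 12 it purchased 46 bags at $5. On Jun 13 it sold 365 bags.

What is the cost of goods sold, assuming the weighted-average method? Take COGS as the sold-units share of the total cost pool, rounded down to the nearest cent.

Jun 13, sell 365: 365/822 × $6,223.00 → $2,763.25
Ending inventory (cost pool remaining) = $3,459.75

COGS = $2,763.25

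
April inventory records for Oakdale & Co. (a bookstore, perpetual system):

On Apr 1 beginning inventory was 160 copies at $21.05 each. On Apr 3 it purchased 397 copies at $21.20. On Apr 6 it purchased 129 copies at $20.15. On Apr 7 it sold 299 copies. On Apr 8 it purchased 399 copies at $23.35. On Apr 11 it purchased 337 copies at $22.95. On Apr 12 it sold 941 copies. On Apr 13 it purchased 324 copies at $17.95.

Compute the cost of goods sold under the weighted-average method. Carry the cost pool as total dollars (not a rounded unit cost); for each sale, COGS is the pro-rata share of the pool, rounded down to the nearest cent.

After Apr 1: 160 on hand, pool $3,368.00 (≈ $21.0500 each)
After Apr 3: 557 on hand, pool $11,784.40 (≈ $21.1569 each)
After Apr 6: 686 on hand, pool $14,383.75 (≈ $20.9676 each)
Apr 7, sell 299: 299/686 × $14,383.75 → $6,269.30
After Apr 8: 786 on hand, pool $17,431.10 (≈ $22.1770 each)
After Apr 11: 1123 on hand, pool $25,165.25 (≈ $22.4089 each)
Apr 12, sell 941: 941/1123 × $25,165.25 → $21,086.82
After Apr 13: 506 on hand, pool $9,894.23 (≈ $19.5538 each)
Total COGS = $6,269.30 + $21,086.82 = $27,356.12
Ending inventory (cost pool remaining) = $9,894.23

COGS = $27,356.12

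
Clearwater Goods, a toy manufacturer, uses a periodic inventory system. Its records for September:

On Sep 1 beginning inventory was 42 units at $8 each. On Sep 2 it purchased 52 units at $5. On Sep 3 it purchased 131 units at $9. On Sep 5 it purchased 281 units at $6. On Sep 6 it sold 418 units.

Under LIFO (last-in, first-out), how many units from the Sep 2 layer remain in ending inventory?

46

Sep 6, 418 sold [LIFO — newest first]: 281 @ $6 + 131 @ $9 + 6 @ $5 = $2,895
Ending inventory: 42 @ $8 + 46 @ $5 = $566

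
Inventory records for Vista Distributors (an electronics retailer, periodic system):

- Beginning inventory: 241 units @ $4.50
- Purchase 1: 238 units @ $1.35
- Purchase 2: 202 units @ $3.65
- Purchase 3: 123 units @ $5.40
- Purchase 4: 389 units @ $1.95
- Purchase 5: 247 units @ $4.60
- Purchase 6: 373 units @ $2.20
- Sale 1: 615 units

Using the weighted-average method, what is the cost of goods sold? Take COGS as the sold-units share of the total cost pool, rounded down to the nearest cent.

Sale 1, sell 615: 615/1813 × $5,522.65 → $1,873.37
Ending inventory (cost pool remaining) = $3,649.28
Check: goods available $5,522.65 = COGS $1,873.37 + ending $3,649.28

COGS = $1,873.37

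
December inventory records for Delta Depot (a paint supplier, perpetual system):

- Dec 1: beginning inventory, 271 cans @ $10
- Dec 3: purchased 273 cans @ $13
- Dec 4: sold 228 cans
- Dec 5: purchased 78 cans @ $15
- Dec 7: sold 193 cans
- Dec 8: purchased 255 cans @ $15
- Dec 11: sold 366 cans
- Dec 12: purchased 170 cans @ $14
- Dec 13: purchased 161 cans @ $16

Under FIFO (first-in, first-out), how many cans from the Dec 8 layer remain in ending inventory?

Dec 4, 228 sold [FIFO — oldest first]: 228 @ $10 = $2,280
Dec 7, 193 sold [FIFO — oldest first]: 43 @ $10 + 150 @ $13 = $2,380
Dec 11, 366 sold [FIFO — oldest first]: 123 @ $13 + 78 @ $15 + 165 @ $15 = $5,244
Total COGS = $2,280 + $2,380 + $5,244 = $9,904
Ending inventory: 90 @ $15 + 170 @ $14 + 161 @ $16 = $6,306

90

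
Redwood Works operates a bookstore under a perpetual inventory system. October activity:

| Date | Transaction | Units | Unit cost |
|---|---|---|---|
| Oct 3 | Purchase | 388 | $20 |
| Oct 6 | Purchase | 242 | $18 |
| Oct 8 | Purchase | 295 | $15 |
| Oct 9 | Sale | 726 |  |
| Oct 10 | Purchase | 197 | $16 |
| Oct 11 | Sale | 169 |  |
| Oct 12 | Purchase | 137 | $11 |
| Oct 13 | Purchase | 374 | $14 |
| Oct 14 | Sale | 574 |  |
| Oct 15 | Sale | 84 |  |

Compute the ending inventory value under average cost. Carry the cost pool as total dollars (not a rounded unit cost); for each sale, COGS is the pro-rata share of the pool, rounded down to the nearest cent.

Ending inventory = $1,147.94

After Oct 3: 388 on hand, pool $7,760.00 (≈ $20.0000 each)
After Oct 6: 630 on hand, pool $12,116.00 (≈ $19.2317 each)
After Oct 8: 925 on hand, pool $16,541.00 (≈ $17.8822 each)
Oct 9, sell 726: 726/925 × $16,541.00 → $12,982.44
After Oct 10: 396 on hand, pool $6,710.56 (≈ $16.9459 each)
Oct 11, sell 169: 169/396 × $6,710.56 → $2,863.85
After Oct 12: 364 on hand, pool $5,353.71 (≈ $14.7080 each)
After Oct 13: 738 on hand, pool $10,589.71 (≈ $14.3492 each)
Oct 14, sell 574: 574/738 × $10,589.71 → $8,236.44
Oct 15, sell 84: 84/164 × $2,353.27 → $1,205.33
Total COGS = $12,982.44 + $2,863.85 + $8,236.44 + $1,205.33 = $25,288.06
Ending inventory (cost pool remaining) = $1,147.94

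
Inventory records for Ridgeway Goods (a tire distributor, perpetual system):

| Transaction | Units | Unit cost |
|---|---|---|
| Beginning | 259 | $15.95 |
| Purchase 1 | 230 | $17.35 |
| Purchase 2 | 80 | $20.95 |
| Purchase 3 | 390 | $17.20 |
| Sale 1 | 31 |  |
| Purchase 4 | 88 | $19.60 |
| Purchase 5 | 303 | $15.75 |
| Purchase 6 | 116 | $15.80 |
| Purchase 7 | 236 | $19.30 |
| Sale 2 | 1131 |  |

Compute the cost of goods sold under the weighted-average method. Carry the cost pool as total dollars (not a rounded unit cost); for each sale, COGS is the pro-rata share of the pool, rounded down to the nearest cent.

COGS = $20,064.88

After Beginning: 259 on hand, pool $4,131.05 (≈ $15.9500 each)
After Purchase 1: 489 on hand, pool $8,121.55 (≈ $16.6085 each)
After Purchase 2: 569 on hand, pool $9,797.55 (≈ $17.2189 each)
After Purchase 3: 959 on hand, pool $16,505.55 (≈ $17.2112 each)
Sale 1, sell 31: 31/959 × $16,505.55 → $533.54
After Purchase 4: 1016 on hand, pool $17,696.81 (≈ $17.4181 each)
After Purchase 5: 1319 on hand, pool $22,469.06 (≈ $17.0349 each)
After Purchase 6: 1435 on hand, pool $24,301.86 (≈ $16.9351 each)
After Purchase 7: 1671 on hand, pool $28,856.66 (≈ $17.2691 each)
Sale 2, sell 1131: 1131/1671 × $28,856.66 → $19,531.34
Total COGS = $533.54 + $19,531.34 = $20,064.88
Ending inventory (cost pool remaining) = $9,325.32
Check: goods available $29,390.20 = COGS $20,064.88 + ending $9,325.32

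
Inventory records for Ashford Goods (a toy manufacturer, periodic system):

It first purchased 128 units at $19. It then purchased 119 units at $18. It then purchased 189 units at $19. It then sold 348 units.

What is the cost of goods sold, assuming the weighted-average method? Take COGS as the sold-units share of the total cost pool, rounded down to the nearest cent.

Sale 1, sell 348: 348/436 × $8,165.00 → $6,517.01
Ending inventory (cost pool remaining) = $1,647.99
Check: goods available $8,165.00 = COGS $6,517.01 + ending $1,647.99

COGS = $6,517.01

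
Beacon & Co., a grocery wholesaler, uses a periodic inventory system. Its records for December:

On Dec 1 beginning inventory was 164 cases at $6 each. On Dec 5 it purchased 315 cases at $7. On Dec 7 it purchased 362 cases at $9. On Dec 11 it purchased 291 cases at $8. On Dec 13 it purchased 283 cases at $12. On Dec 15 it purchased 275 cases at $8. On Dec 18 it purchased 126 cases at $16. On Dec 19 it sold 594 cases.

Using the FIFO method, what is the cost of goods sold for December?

COGS = $4,224

Dec 19, 594 sold [FIFO — oldest first]: 164 @ $6 + 315 @ $7 + 115 @ $9 = $4,224
Ending inventory: 247 @ $9 + 291 @ $8 + 283 @ $12 + 275 @ $8 + 126 @ $16 = $12,163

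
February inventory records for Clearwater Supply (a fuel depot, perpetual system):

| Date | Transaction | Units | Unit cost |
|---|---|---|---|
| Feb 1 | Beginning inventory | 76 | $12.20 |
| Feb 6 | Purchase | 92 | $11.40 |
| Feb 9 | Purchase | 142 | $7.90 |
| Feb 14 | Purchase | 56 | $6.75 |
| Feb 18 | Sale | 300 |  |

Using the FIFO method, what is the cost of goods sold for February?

Feb 18, 300 sold [FIFO — oldest first]: 76 @ $12.20 + 92 @ $11.40 + 132 @ $7.90 = $3,018.80
Ending inventory: 10 @ $7.90 + 56 @ $6.75 = $457.00

COGS = $3,018.80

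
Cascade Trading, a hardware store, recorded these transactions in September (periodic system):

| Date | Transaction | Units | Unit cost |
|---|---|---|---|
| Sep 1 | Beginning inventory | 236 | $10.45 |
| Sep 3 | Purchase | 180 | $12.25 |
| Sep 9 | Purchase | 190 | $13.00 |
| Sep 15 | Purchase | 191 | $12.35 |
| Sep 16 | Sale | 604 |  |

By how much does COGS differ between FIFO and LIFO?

FIFO COGS: 236 @ $10.45 + 180 @ $12.25 + 188 @ $13.00 = $7,115.20
LIFO COGS: 191 @ $12.35 + 190 @ $13.00 + 180 @ $12.25 + 43 @ $10.45 = $7,483.20
Difference = |$7,115.20 − $7,483.20| = $368.00

$368.00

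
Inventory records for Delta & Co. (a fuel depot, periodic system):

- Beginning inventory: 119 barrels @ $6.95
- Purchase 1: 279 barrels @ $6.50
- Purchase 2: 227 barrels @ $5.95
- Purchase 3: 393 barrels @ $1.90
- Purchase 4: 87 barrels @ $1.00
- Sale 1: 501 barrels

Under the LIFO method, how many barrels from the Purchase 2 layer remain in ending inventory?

Sale 1 (501) [LIFO — newest first]: 87 @ $1.00 + 393 @ $1.90 + 21 @ $5.95 = $958.65
Ending inventory: 119 @ $6.95 + 279 @ $6.50 + 206 @ $5.95 = $3,866.25
Check: goods available $4,824.90 = COGS $958.65 + ending $3,866.25

206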